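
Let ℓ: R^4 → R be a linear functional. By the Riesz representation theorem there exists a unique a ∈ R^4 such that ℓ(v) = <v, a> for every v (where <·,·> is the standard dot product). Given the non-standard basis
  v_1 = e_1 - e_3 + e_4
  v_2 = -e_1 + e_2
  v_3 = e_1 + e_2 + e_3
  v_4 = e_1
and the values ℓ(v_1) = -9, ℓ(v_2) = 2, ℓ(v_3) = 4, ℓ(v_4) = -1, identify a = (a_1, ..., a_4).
a = (-1, 1, 4, -4)

Write a = (a_1, ..., a_4) in the standard basis. For each basis vector v_i, ℓ(v_i) = <v_i, a> is a linear equation in the a_j's. Collect the n equations into a matrix system V a = ℓ, where row i of V is v_i (expressed in the standard basis). Since V is invertible (lower-triangular with 1s on the diagonal, up to permutation), solve by back-substitution:
  V =
[[1, 0, -1, 1],
 [-1, 1, 0, 0],
 [1, 1, 1, 0],
 [1, 0, 0, 0]]
  V a = (-9, 2, 4, -1)
Solving gives a = (-1, 1, 4, -4).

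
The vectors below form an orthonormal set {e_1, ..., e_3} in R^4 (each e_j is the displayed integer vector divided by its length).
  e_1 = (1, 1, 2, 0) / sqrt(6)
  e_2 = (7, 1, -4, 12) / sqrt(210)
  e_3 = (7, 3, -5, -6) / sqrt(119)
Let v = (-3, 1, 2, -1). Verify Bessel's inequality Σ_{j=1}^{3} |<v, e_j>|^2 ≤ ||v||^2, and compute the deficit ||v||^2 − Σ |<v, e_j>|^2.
Σ |<v, e_j>|^2 = 210/17; ||v||^2 = 15; deficit = 45/17

Write each e_j = u_j / sqrt(<u_j, u_j>) where u_j is the displayed integer vector. Then <v, e_j> = <v, u_j> / sqrt(<u_j, u_j>), so |<v, e_j>|^2 = <v, u_j>^2 / <u_j, u_j>.
Coefficients: <v, e_1> = 2/sqrt(6), <v, e_2> = -40/sqrt(210), <v, e_3> = -22/sqrt(119).
Square and sum: Σ |<v, e_j>|^2 = 210/17.
Compute ||v||^2 = v·v = 15.
Deficit = 15 − 210/17 = 45/17 ≥ 0, confirming Bessel's inequality. (The deficit equals ||v − Σ <v,e_j> e_j||^2, the squared distance from v to span{e_j}.)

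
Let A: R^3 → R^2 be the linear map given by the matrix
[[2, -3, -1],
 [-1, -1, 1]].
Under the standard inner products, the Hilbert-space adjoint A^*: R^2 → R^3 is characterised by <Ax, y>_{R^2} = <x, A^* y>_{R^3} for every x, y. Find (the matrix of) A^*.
A^* = A^T =
[[2, -1],
 [-3, -1],
 [-1, 1]]

For real matrices with standard dot products, the defining identity <Ax, y> = <x, A^* y> gives (Ax)^T y = x^T (A^*) y, i.e. x^T A^T y = x^T (A^*) y. Since this holds for all x, y, we must have A^* = A^T. Therefore
A^* =
[[2, -1],
 [-3, -1],
 [-1, 1]].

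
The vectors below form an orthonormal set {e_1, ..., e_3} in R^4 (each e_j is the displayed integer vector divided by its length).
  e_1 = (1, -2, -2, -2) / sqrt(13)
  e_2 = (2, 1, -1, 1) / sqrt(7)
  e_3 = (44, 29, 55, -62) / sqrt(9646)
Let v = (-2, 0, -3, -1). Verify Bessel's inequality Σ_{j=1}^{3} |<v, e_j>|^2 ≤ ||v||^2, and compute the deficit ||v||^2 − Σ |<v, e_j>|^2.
Σ |<v, e_j>|^2 = 755/106; ||v||^2 = 14; deficit = 729/106

Write each e_j = u_j / sqrt(<u_j, u_j>) where u_j is the displayed integer vector. Then <v, e_j> = <v, u_j> / sqrt(<u_j, u_j>), so |<v, e_j>|^2 = <v, u_j>^2 / <u_j, u_j>.
Coefficients: <v, e_1> = 6/sqrt(13), <v, e_2> = -2/sqrt(7), <v, e_3> = -191/sqrt(9646).
Square and sum: Σ |<v, e_j>|^2 = 755/106.
Compute ||v||^2 = v·v = 14.
Deficit = 14 − 755/106 = 729/106 ≥ 0, confirming Bessel's inequality. (The deficit equals ||v − Σ <v,e_j> e_j||^2, the squared distance from v to span{e_j}.)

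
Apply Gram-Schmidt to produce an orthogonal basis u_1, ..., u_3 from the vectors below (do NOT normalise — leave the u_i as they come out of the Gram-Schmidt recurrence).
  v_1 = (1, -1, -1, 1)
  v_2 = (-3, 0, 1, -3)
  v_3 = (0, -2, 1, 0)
Orthogonal basis:
  u_1 = (1, -1, -1, 1)
  u_2 = (-5/4, -7/4, -3/4, -5/4)
  u_3 = (7/27, -28/27, 14/9, 7/27)

Apply the Gram-Schmidt recurrence
  u_1 = v_1
  u_i = v_i − Σ_{j<i} ((v_i · u_j) / (u_j · u_j)) · u_j.

Step by step this gives:
  u_1 = (1, -1, -1, 1)
  u_2 = (-5/4, -7/4, -3/4, -5/4)
  u_3 = (7/27, -28/27, 14/9, 7/27)

Orthogonality check:
  u_2 · u_1 = 0 (should be 0)
  u_3 · u_1 = 0 (should be 0)
  u_3 · u_2 = 0 (should be 0)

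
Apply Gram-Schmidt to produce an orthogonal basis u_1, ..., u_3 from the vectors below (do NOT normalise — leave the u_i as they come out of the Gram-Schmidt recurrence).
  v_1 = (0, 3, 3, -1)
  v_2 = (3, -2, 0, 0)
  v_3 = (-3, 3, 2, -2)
Orthogonal basis:
  u_1 = (0, 3, 3, -1)
  u_2 = (3, -20/19, 18/19, -6/19)
  u_3 = (-84/211, -126/211, 29/211, -291/211)

Apply the Gram-Schmidt recurrence
  u_1 = v_1
  u_i = v_i − Σ_{j<i} ((v_i · u_j) / (u_j · u_j)) · u_j.

Step by step this gives:
  u_1 = (0, 3, 3, -1)
  u_2 = (3, -20/19, 18/19, -6/19)
  u_3 = (-84/211, -126/211, 29/211, -291/211)

Orthogonality check:
  u_2 · u_1 = 0 (should be 0)
  u_3 · u_1 = 0 (should be 0)
  u_3 · u_2 = 0 (should be 0)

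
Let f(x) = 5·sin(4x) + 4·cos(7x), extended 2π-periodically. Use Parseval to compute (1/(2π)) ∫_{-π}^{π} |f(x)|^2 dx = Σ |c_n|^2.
Σ |c_n|^2 = 41/2

Expand |f|^2 and use orthogonality of {sin(nx), cos(mx)} on [-π, π]:
  ∫_{-π}^{π} sin(nx)^2 dx = π, ∫ cos(mx)^2 dx = π, and cross terms integrate to 0.
So ∫_{-π}^{π} f(x)^2 dx = 5^2 · π + 4^2 · π = (25 + 16)π.
Divide by 2π: (25 + 16)/2 = 41/2.
By Parseval, this equals Σ |c_n|^2.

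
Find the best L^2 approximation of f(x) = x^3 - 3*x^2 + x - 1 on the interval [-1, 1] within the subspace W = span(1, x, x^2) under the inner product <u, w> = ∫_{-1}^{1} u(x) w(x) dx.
g(x) = -3*x^2 + 8*x/5 - 1

The best approximation g ∈ W is the orthogonal projection of f onto W. Writing g = a_0 + a_1 x + a_2 x^2, the coefficients solve the normal equations G · a = b where
  G_{ij} = <φ_i, φ_j> and b_i = <f, φ_i>, with φ_0 = 1, φ_1 = x, φ_2 = x^2.
G =
  [2, 0, 2/3]
  [0, 2/3, 0]
  [2/3, 0, 2/5],
b = (-4, 16/15, -28/15).
Solving gives a_0 = -1, a_1 = 8/5, a_2 = -3, so
  g(x) = -3*x^2 + 8*x/5 - 1.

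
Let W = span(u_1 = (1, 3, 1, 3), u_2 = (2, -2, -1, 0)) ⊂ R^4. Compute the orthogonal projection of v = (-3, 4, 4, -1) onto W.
proj_W(v) = (-4, 4, 2, 0)

Set up U = [u_1 | ... | u_2] ∈ R^(4×2). The projector onto W = col(U) is P = U (U^T U)^(-1) U^T.
Compute U^T U =
  [20, -5]
  [-5, 9],
and U^T v = (10, -18).
Solve U^T U · c = U^T v for the coefficients: c = (0, -2). The projection is proj_W(v) = U c.
Check: (v - proj_W(v)) · u_1 = 0  (should be 0).
Check: (v - proj_W(v)) · u_2 = 0  (should be 0).
Result: proj_W(v) = (-4, 4, 2, 0).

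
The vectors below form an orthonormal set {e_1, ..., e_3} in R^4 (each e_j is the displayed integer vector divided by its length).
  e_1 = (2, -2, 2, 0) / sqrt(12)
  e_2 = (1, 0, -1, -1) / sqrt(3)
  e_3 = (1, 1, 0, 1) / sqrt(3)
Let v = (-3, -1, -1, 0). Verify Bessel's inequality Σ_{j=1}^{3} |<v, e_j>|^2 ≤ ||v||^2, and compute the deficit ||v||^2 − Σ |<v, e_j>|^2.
Σ |<v, e_j>|^2 = 29/3; ||v||^2 = 11; deficit = 4/3

Write each e_j = u_j / sqrt(<u_j, u_j>) where u_j is the displayed integer vector. Then <v, e_j> = <v, u_j> / sqrt(<u_j, u_j>), so |<v, e_j>|^2 = <v, u_j>^2 / <u_j, u_j>.
Coefficients: <v, e_1> = -6/sqrt(12), <v, e_2> = -2/sqrt(3), <v, e_3> = -4/sqrt(3).
Square and sum: Σ |<v, e_j>|^2 = 29/3.
Compute ||v||^2 = v·v = 11.
Deficit = 11 − 29/3 = 4/3 ≥ 0, confirming Bessel's inequality. (The deficit equals ||v − Σ <v,e_j> e_j||^2, the squared distance from v to span{e_j}.)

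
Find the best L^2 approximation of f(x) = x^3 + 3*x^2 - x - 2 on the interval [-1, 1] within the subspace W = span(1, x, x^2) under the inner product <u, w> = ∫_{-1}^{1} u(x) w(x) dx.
g(x) = 3*x^2 - 2*x/5 - 2

The best approximation g ∈ W is the orthogonal projection of f onto W. Writing g = a_0 + a_1 x + a_2 x^2, the coefficients solve the normal equations G · a = b where
  G_{ij} = <φ_i, φ_j> and b_i = <f, φ_i>, with φ_0 = 1, φ_1 = x, φ_2 = x^2.
G =
  [2, 0, 2/3]
  [0, 2/3, 0]
  [2/3, 0, 2/5],
b = (-2, -4/15, -2/15).
Solving gives a_0 = -2, a_1 = -2/5, a_2 = 3, so
  g(x) = 3*x^2 - 2*x/5 - 2.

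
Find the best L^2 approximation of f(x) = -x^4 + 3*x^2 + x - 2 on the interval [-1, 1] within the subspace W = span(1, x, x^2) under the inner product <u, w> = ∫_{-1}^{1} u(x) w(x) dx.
g(x) = 15*x^2/7 + x - 67/35

The best approximation g ∈ W is the orthogonal projection of f onto W. Writing g = a_0 + a_1 x + a_2 x^2, the coefficients solve the normal equations G · a = b where
  G_{ij} = <φ_i, φ_j> and b_i = <f, φ_i>, with φ_0 = 1, φ_1 = x, φ_2 = x^2.
G =
  [2, 0, 2/3]
  [0, 2/3, 0]
  [2/3, 0, 2/5],
b = (-12/5, 2/3, -44/105).
Solving gives a_0 = -67/35, a_1 = 1, a_2 = 15/7, so
  g(x) = 15*x^2/7 + x - 67/35.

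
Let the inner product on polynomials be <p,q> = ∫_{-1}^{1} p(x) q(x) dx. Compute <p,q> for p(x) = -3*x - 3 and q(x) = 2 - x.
<p,q> = -10

Expand the product: p(x)·q(x) = 3*x^2 - 3*x - 6.
∫_{-1}^{1} of each monomial x^k gives [2/(k+1) if k even, 0 if k odd]. Integrating term-by-term (or equivalently evaluating the antiderivative F(x) = x^3 - 3*x^2/2 - 6*x at the endpoints):
  F(1) − F(−1) = -13/2 − (7/2) = -10.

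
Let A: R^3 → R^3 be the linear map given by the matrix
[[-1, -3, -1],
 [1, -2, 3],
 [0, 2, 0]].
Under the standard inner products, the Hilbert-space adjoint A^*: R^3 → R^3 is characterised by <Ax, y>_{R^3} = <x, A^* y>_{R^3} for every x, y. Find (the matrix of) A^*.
A^* = A^T =
[[-1, 1, 0],
 [-3, -2, 2],
 [-1, 3, 0]]

For real matrices with standard dot products, the defining identity <Ax, y> = <x, A^* y> gives (Ax)^T y = x^T (A^*) y, i.e. x^T A^T y = x^T (A^*) y. Since this holds for all x, y, we must have A^* = A^T. Therefore
A^* =
[[-1, 1, 0],
 [-3, -2, 2],
 [-1, 3, 0]].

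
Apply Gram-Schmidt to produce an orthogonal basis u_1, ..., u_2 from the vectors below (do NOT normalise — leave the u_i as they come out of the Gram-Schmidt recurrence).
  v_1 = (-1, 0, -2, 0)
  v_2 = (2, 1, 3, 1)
Orthogonal basis:
  u_1 = (-1, 0, -2, 0)
  u_2 = (2/5, 1, -1/5, 1)

Apply the Gram-Schmidt recurrence
  u_1 = v_1
  u_i = v_i − Σ_{j<i} ((v_i · u_j) / (u_j · u_j)) · u_j.

Step by step this gives:
  u_1 = (-1, 0, -2, 0)
  u_2 = (2/5, 1, -1/5, 1)

Orthogonality check:
  u_2 · u_1 = 0 (should be 0)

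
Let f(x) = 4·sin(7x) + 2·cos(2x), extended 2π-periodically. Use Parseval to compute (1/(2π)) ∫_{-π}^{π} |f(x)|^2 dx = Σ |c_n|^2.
Σ |c_n|^2 = 10

Expand |f|^2 and use orthogonality of {sin(nx), cos(mx)} on [-π, π]:
  ∫_{-π}^{π} sin(nx)^2 dx = π, ∫ cos(mx)^2 dx = π, and cross terms integrate to 0.
So ∫_{-π}^{π} f(x)^2 dx = 4^2 · π + 2^2 · π = (16 + 4)π.
Divide by 2π: (16 + 4)/2 = 10.
By Parseval, this equals Σ |c_n|^2.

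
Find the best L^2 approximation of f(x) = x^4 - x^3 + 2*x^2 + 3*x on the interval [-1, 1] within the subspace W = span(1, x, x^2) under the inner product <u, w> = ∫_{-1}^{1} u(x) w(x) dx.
g(x) = 20*x^2/7 + 12*x/5 - 3/35

The best approximation g ∈ W is the orthogonal projection of f onto W. Writing g = a_0 + a_1 x + a_2 x^2, the coefficients solve the normal equations G · a = b where
  G_{ij} = <φ_i, φ_j> and b_i = <f, φ_i>, with φ_0 = 1, φ_1 = x, φ_2 = x^2.
G =
  [2, 0, 2/3]
  [0, 2/3, 0]
  [2/3, 0, 2/5],
b = (26/15, 8/5, 38/35).
Solving gives a_0 = -3/35, a_1 = 12/5, a_2 = 20/7, so
  g(x) = 20*x^2/7 + 12*x/5 - 3/35.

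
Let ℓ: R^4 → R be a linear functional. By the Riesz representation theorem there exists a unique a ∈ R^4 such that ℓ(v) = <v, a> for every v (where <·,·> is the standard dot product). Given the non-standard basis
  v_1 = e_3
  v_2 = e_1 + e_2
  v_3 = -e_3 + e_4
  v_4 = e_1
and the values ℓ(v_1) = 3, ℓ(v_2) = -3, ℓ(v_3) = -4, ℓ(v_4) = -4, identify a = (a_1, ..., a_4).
a = (-4, 1, 3, -1)

Write a = (a_1, ..., a_4) in the standard basis. For each basis vector v_i, ℓ(v_i) = <v_i, a> is a linear equation in the a_j's. Collect the n equations into a matrix system V a = ℓ, where row i of V is v_i (expressed in the standard basis). Since V is invertible (lower-triangular with 1s on the diagonal, up to permutation), solve by back-substitution:
  V =
[[0, 0, 1, 0],
 [1, 1, 0, 0],
 [0, 0, -1, 1],
 [1, 0, 0, 0]]
  V a = (3, -3, -4, -4)
Solving gives a = (-4, 1, 3, -1).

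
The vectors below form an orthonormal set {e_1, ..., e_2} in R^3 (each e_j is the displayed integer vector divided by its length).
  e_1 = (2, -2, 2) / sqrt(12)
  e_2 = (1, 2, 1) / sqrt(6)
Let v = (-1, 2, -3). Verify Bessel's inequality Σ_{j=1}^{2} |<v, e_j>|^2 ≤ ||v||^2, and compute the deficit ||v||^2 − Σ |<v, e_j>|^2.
Σ |<v, e_j>|^2 = 12; ||v||^2 = 14; deficit = 2

Write each e_j = u_j / sqrt(<u_j, u_j>) where u_j is the displayed integer vector. Then <v, e_j> = <v, u_j> / sqrt(<u_j, u_j>), so |<v, e_j>|^2 = <v, u_j>^2 / <u_j, u_j>.
Coefficients: <v, e_1> = -12/sqrt(12), <v, e_2> = 0/sqrt(6).
Square and sum: Σ |<v, e_j>|^2 = 12.
Compute ||v||^2 = v·v = 14.
Deficit = 14 − 12 = 2 ≥ 0, confirming Bessel's inequality. (The deficit equals ||v − Σ <v,e_j> e_j||^2, the squared distance from v to span{e_j}.)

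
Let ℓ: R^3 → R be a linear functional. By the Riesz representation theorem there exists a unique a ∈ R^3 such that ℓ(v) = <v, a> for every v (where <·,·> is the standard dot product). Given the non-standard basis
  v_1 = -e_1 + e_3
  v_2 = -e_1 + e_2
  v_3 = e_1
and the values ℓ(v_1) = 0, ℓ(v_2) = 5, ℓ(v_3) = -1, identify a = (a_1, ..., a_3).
a = (-1, 4, -1)

Write a = (a_1, ..., a_3) in the standard basis. For each basis vector v_i, ℓ(v_i) = <v_i, a> is a linear equation in the a_j's. Collect the n equations into a matrix system V a = ℓ, where row i of V is v_i (expressed in the standard basis). Since V is invertible (lower-triangular with 1s on the diagonal, up to permutation), solve by back-substitution:
  V =
[[-1, 0, 1],
 [-1, 1, 0],
 [1, 0, 0]]
  V a = (0, 5, -1)
Solving gives a = (-1, 4, -1).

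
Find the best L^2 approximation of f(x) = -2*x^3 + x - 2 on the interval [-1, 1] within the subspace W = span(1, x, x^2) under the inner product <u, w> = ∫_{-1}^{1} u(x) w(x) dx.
g(x) = -x/5 - 2

The best approximation g ∈ W is the orthogonal projection of f onto W. Writing g = a_0 + a_1 x + a_2 x^2, the coefficients solve the normal equations G · a = b where
  G_{ij} = <φ_i, φ_j> and b_i = <f, φ_i>, with φ_0 = 1, φ_1 = x, φ_2 = x^2.
G =
  [2, 0, 2/3]
  [0, 2/3, 0]
  [2/3, 0, 2/5],
b = (-4, -2/15, -4/3).
Solving gives a_0 = -2, a_1 = -1/5, a_2 = 0, so
  g(x) = -x/5 - 2.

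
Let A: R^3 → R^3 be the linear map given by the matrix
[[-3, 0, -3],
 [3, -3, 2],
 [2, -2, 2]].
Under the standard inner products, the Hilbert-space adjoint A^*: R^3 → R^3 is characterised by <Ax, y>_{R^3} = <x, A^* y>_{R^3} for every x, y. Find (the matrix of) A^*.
A^* = A^T =
[[-3, 3, 2],
 [0, -3, -2],
 [-3, 2, 2]]

For real matrices with standard dot products, the defining identity <Ax, y> = <x, A^* y> gives (Ax)^T y = x^T (A^*) y, i.e. x^T A^T y = x^T (A^*) y. Since this holds for all x, y, we must have A^* = A^T. Therefore
A^* =
[[-3, 3, 2],
 [0, -3, -2],
 [-3, 2, 2]].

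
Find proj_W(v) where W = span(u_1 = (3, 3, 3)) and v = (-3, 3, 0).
proj_W(v) = (0, 0, 0)

Set up U = [u_1 | ... | u_1] ∈ R^(3×1). The projector onto W = col(U) is P = U (U^T U)^(-1) U^T.
Compute U^T U =
  [27],
and U^T v = (0).
Solve U^T U · c = U^T v for the coefficients: c = (0). The projection is proj_W(v) = U c.
Check: (v - proj_W(v)) · u_1 = 0  (should be 0).
Result: proj_W(v) = (0, 0, 0).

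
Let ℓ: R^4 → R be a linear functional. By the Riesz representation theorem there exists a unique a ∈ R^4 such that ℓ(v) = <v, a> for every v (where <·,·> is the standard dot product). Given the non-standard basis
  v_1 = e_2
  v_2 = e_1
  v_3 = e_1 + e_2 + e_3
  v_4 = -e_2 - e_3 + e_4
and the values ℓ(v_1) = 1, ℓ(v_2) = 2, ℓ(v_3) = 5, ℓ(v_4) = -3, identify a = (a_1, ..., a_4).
a = (2, 1, 2, 0)

Write a = (a_1, ..., a_4) in the standard basis. For each basis vector v_i, ℓ(v_i) = <v_i, a> is a linear equation in the a_j's. Collect the n equations into a matrix system V a = ℓ, where row i of V is v_i (expressed in the standard basis). Since V is invertible (lower-triangular with 1s on the diagonal, up to permutation), solve by back-substitution:
  V =
[[0, 1, 0, 0],
 [1, 0, 0, 0],
 [1, 1, 1, 0],
 [0, -1, -1, 1]]
  V a = (1, 2, 5, -3)
Solving gives a = (2, 1, 2, 0).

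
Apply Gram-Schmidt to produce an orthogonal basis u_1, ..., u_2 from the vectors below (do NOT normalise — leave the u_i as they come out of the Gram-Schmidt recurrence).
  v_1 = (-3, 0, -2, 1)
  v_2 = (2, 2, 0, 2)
Orthogonal basis:
  u_1 = (-3, 0, -2, 1)
  u_2 = (8/7, 2, -4/7, 16/7)

Apply the Gram-Schmidt recurrence
  u_1 = v_1
  u_i = v_i − Σ_{j<i} ((v_i · u_j) / (u_j · u_j)) · u_j.

Step by step this gives:
  u_1 = (-3, 0, -2, 1)
  u_2 = (8/7, 2, -4/7, 16/7)

Orthogonality check:
  u_2 · u_1 = 0 (should be 0)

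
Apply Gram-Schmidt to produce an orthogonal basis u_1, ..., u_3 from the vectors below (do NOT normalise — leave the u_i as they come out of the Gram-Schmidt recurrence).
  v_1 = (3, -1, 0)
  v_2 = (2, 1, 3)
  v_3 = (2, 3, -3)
Orthogonal basis:
  u_1 = (3, -1, 0)
  u_2 = (1/2, 3/2, 3)
  u_3 = (144/115, 432/115, -48/23)

Apply the Gram-Schmidt recurrence
  u_1 = v_1
  u_i = v_i − Σ_{j<i} ((v_i · u_j) / (u_j · u_j)) · u_j.

Step by step this gives:
  u_1 = (3, -1, 0)
  u_2 = (1/2, 3/2, 3)
  u_3 = (144/115, 432/115, -48/23)

Orthogonality check:
  u_2 · u_1 = 0 (should be 0)
  u_3 · u_1 = 0 (should be 0)
  u_3 · u_2 = 0 (should be 0)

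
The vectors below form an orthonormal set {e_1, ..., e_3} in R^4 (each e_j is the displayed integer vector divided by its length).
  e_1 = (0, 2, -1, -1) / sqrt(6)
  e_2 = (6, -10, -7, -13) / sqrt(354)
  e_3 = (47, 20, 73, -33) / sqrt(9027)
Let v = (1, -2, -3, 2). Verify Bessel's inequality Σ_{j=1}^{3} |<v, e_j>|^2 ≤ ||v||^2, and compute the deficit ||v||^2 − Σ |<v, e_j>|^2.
Σ |<v, e_j>|^2 = 1730/153; ||v||^2 = 18; deficit = 1024/153

Write each e_j = u_j / sqrt(<u_j, u_j>) where u_j is the displayed integer vector. Then <v, e_j> = <v, u_j> / sqrt(<u_j, u_j>), so |<v, e_j>|^2 = <v, u_j>^2 / <u_j, u_j>.
Coefficients: <v, e_1> = -3/sqrt(6), <v, e_2> = 21/sqrt(354), <v, e_3> = -278/sqrt(9027).
Square and sum: Σ |<v, e_j>|^2 = 1730/153.
Compute ||v||^2 = v·v = 18.
Deficit = 18 − 1730/153 = 1024/153 ≥ 0, confirming Bessel's inequality. (The deficit equals ||v − Σ <v,e_j> e_j||^2, the squared distance from v to span{e_j}.)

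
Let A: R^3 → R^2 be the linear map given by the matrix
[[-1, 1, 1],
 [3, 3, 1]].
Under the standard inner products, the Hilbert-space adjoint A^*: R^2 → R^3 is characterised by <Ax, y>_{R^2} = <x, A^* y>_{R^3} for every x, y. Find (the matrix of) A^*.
A^* = A^T =
[[-1, 3],
 [1, 3],
 [1, 1]]

For real matrices with standard dot products, the defining identity <Ax, y> = <x, A^* y> gives (Ax)^T y = x^T (A^*) y, i.e. x^T A^T y = x^T (A^*) y. Since this holds for all x, y, we must have A^* = A^T. Therefore
A^* =
[[-1, 3],
 [1, 3],
 [1, 1]].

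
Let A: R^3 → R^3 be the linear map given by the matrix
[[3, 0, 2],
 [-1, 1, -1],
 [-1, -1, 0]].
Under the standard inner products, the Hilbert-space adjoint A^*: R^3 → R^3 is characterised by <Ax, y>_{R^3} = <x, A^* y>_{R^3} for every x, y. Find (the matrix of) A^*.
A^* = A^T =
[[3, -1, -1],
 [0, 1, -1],
 [2, -1, 0]]

For real matrices with standard dot products, the defining identity <Ax, y> = <x, A^* y> gives (Ax)^T y = x^T (A^*) y, i.e. x^T A^T y = x^T (A^*) y. Since this holds for all x, y, we must have A^* = A^T. Therefore
A^* =
[[3, -1, -1],
 [0, 1, -1],
 [2, -1, 0]].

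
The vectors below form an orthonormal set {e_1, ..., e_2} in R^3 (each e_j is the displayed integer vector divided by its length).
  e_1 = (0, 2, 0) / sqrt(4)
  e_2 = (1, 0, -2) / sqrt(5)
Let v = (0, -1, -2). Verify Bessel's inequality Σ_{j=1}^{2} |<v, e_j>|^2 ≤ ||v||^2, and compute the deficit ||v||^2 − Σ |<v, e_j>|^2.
Σ |<v, e_j>|^2 = 21/5; ||v||^2 = 5; deficit = 4/5

Write each e_j = u_j / sqrt(<u_j, u_j>) where u_j is the displayed integer vector. Then <v, e_j> = <v, u_j> / sqrt(<u_j, u_j>), so |<v, e_j>|^2 = <v, u_j>^2 / <u_j, u_j>.
Coefficients: <v, e_1> = -2/sqrt(4), <v, e_2> = 4/sqrt(5).
Square and sum: Σ |<v, e_j>|^2 = 21/5.
Compute ||v||^2 = v·v = 5.
Deficit = 5 − 21/5 = 4/5 ≥ 0, confirming Bessel's inequality. (The deficit equals ||v − Σ <v,e_j> e_j||^2, the squared distance from v to span{e_j}.)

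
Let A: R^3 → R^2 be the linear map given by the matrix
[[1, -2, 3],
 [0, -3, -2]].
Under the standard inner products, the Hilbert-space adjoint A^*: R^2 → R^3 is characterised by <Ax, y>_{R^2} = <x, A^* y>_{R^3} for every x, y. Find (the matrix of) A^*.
A^* = A^T =
[[1, 0],
 [-2, -3],
 [3, -2]]

For real matrices with standard dot products, the defining identity <Ax, y> = <x, A^* y> gives (Ax)^T y = x^T (A^*) y, i.e. x^T A^T y = x^T (A^*) y. Since this holds for all x, y, we must have A^* = A^T. Therefore
A^* =
[[1, 0],
 [-2, -3],
 [3, -2]].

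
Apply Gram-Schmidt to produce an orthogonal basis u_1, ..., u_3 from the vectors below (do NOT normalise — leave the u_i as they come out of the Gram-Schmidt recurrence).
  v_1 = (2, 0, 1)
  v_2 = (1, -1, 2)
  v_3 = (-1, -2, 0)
Orthogonal basis:
  u_1 = (2, 0, 1)
  u_2 = (-3/5, -1, 6/5)
  u_3 = (5/14, -15/14, -5/7)

Apply the Gram-Schmidt recurrence
  u_1 = v_1
  u_i = v_i − Σ_{j<i} ((v_i · u_j) / (u_j · u_j)) · u_j.

Step by step this gives:
  u_1 = (2, 0, 1)
  u_2 = (-3/5, -1, 6/5)
  u_3 = (5/14, -15/14, -5/7)

Orthogonality check:
  u_2 · u_1 = 0 (should be 0)
  u_3 · u_1 = 0 (should be 0)
  u_3 · u_2 = 0 (should be 0)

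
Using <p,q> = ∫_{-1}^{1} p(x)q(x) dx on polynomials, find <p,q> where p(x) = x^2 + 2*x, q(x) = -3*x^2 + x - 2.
<p,q> = -6/5

Expand the product: p(x)·q(x) = -3*x^4 - 5*x^3 - 4*x.
∫_{-1}^{1} of each monomial x^k gives [2/(k+1) if k even, 0 if k odd]. Integrating term-by-term (or equivalently evaluating the antiderivative F(x) = -3*x^5/5 - 5*x^4/4 - 2*x^2 at the endpoints):
  F(1) − F(−1) = -77/20 − (-53/20) = -6/5.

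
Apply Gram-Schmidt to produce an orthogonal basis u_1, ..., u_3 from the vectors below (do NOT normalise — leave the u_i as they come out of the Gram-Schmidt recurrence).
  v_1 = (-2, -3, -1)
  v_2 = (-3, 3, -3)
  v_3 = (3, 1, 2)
Orthogonal basis:
  u_1 = (-2, -3, -1)
  u_2 = (-3, 3, -3)
  u_3 = (2/21, -1/42, -5/42)

Apply the Gram-Schmidt recurrence
  u_1 = v_1
  u_i = v_i − Σ_{j<i} ((v_i · u_j) / (u_j · u_j)) · u_j.

Step by step this gives:
  u_1 = (-2, -3, -1)
  u_2 = (-3, 3, -3)
  u_3 = (2/21, -1/42, -5/42)

Orthogonality check:
  u_2 · u_1 = 0 (should be 0)
  u_3 · u_1 = 0 (should be 0)
  u_3 · u_2 = 0 (should be 0)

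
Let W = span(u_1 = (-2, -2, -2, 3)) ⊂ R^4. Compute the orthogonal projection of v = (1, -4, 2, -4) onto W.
proj_W(v) = (20/21, 20/21, 20/21, -10/7)

Set up U = [u_1 | ... | u_1] ∈ R^(4×1). The projector onto W = col(U) is P = U (U^T U)^(-1) U^T.
Compute U^T U =
  [21],
and U^T v = (-10).
Solve U^T U · c = U^T v for the coefficients: c = (-10/21). The projection is proj_W(v) = U c.
Check: (v - proj_W(v)) · u_1 = 0  (should be 0).
Result: proj_W(v) = (20/21, 20/21, 20/21, -10/7).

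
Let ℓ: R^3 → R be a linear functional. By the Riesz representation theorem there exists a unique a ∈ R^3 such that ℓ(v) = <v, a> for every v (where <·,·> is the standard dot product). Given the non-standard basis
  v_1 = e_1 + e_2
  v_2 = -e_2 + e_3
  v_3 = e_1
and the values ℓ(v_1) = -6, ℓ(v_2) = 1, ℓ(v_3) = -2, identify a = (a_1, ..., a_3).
a = (-2, -4, -3)

Write a = (a_1, ..., a_3) in the standard basis. For each basis vector v_i, ℓ(v_i) = <v_i, a> is a linear equation in the a_j's. Collect the n equations into a matrix system V a = ℓ, where row i of V is v_i (expressed in the standard basis). Since V is invertible (lower-triangular with 1s on the diagonal, up to permutation), solve by back-substitution:
  V =
[[1, 1, 0],
 [0, -1, 1],
 [1, 0, 0]]
  V a = (-6, 1, -2)
Solving gives a = (-2, -4, -3).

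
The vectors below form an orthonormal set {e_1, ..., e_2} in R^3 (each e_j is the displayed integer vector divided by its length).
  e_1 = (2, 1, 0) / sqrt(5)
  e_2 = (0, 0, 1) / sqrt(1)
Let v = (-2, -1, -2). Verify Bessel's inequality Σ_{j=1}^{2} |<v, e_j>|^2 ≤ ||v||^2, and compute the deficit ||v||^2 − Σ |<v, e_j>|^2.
Σ |<v, e_j>|^2 = 9; ||v||^2 = 9; deficit = 0

Write each e_j = u_j / sqrt(<u_j, u_j>) where u_j is the displayed integer vector. Then <v, e_j> = <v, u_j> / sqrt(<u_j, u_j>), so |<v, e_j>|^2 = <v, u_j>^2 / <u_j, u_j>.
Coefficients: <v, e_1> = -5/sqrt(5), <v, e_2> = -2/sqrt(1).
Square and sum: Σ |<v, e_j>|^2 = 9.
Compute ||v||^2 = v·v = 9.
Deficit = 9 − 9 = 0 ≥ 0, confirming Bessel's inequality. (The deficit equals ||v − Σ <v,e_j> e_j||^2, the squared distance from v to span{e_j}.)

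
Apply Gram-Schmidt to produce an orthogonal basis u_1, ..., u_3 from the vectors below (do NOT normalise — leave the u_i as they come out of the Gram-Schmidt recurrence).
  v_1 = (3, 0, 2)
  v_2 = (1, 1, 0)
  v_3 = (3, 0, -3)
Orthogonal basis:
  u_1 = (3, 0, 2)
  u_2 = (4/13, 1, -6/13)
  u_3 = (30/17, -30/17, -45/17)

Apply the Gram-Schmidt recurrence
  u_1 = v_1
  u_i = v_i − Σ_{j<i} ((v_i · u_j) / (u_j · u_j)) · u_j.

Step by step this gives:
  u_1 = (3, 0, 2)
  u_2 = (4/13, 1, -6/13)
  u_3 = (30/17, -30/17, -45/17)

Orthogonality check:
  u_2 · u_1 = 0 (should be 0)
  u_3 · u_1 = 0 (should be 0)
  u_3 · u_2 = 0 (should be 0)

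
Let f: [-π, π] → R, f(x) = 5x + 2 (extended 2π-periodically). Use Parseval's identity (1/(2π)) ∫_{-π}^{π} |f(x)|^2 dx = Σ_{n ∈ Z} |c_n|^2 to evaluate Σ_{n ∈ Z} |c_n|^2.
Σ |c_n|^2 = 25π^2/3 + 4

Expand and integrate term by term over [-π, π]:
  ∫ (5x)^2 dx = 25·(2π^3/3); ∫ 2·5·(2)·x dx = 0 (odd integrand); ∫ 2^2 dx = 4·2π.
So (1/(2π)) ∫_{-π}^{π} (5x + 2)^2 dx = 25π^2/3 + 4 = 25π^2/3 + 4.
Parseval ⇒ Σ |c_n|^2 = 25π^2/3 + 4.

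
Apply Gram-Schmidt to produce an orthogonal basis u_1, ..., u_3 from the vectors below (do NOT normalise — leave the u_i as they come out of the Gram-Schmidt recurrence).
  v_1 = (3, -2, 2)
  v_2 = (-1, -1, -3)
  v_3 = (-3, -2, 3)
Orthogonal basis:
  u_1 = (3, -2, 2)
  u_2 = (4/17, -31/17, -37/17)
  u_3 = (-212/69, -371/138, 265/138)

Apply the Gram-Schmidt recurrence
  u_1 = v_1
  u_i = v_i − Σ_{j<i} ((v_i · u_j) / (u_j · u_j)) · u_j.

Step by step this gives:
  u_1 = (3, -2, 2)
  u_2 = (4/17, -31/17, -37/17)
  u_3 = (-212/69, -371/138, 265/138)

Orthogonality check:
  u_2 · u_1 = 0 (should be 0)
  u_3 · u_1 = 0 (should be 0)
  u_3 · u_2 = 0 (should be 0)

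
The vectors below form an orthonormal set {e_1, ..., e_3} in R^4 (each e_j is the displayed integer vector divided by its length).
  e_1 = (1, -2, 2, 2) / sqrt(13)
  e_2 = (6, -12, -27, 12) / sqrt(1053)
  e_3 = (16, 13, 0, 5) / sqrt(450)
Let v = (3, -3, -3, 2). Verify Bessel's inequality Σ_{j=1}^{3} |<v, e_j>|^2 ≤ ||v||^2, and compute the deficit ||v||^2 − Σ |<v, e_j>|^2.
Σ |<v, e_j>|^2 = 1429/50; ||v||^2 = 31; deficit = 121/50

Write each e_j = u_j / sqrt(<u_j, u_j>) where u_j is the displayed integer vector. Then <v, e_j> = <v, u_j> / sqrt(<u_j, u_j>), so |<v, e_j>|^2 = <v, u_j>^2 / <u_j, u_j>.
Coefficients: <v, e_1> = 7/sqrt(13), <v, e_2> = 159/sqrt(1053), <v, e_3> = 19/sqrt(450).
Square and sum: Σ |<v, e_j>|^2 = 1429/50.
Compute ||v||^2 = v·v = 31.
Deficit = 31 − 1429/50 = 121/50 ≥ 0, confirming Bessel's inequality. (The deficit equals ||v − Σ <v,e_j> e_j||^2, the squared distance from v to span{e_j}.)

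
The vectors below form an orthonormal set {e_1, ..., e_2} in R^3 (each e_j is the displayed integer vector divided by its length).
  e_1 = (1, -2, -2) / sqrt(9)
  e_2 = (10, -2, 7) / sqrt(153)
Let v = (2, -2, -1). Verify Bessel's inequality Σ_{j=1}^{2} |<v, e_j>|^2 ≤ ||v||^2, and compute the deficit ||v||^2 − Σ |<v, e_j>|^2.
Σ |<v, e_j>|^2 = 9; ||v||^2 = 9; deficit = 0

Write each e_j = u_j / sqrt(<u_j, u_j>) where u_j is the displayed integer vector. Then <v, e_j> = <v, u_j> / sqrt(<u_j, u_j>), so |<v, e_j>|^2 = <v, u_j>^2 / <u_j, u_j>.
Coefficients: <v, e_1> = 8/sqrt(9), <v, e_2> = 17/sqrt(153).
Square and sum: Σ |<v, e_j>|^2 = 9.
Compute ||v||^2 = v·v = 9.
Deficit = 9 − 9 = 0 ≥ 0, confirming Bessel's inequality. (The deficit equals ||v − Σ <v,e_j> e_j||^2, the squared distance from v to span{e_j}.)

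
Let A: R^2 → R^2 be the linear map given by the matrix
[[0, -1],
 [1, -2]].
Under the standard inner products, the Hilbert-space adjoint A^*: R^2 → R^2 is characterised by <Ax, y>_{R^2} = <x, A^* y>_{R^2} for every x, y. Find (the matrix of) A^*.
A^* = A^T =
[[0, 1],
 [-1, -2]]

For real matrices with standard dot products, the defining identity <Ax, y> = <x, A^* y> gives (Ax)^T y = x^T (A^*) y, i.e. x^T A^T y = x^T (A^*) y. Since this holds for all x, y, we must have A^* = A^T. Therefore
A^* =
[[0, 1],
 [-1, -2]].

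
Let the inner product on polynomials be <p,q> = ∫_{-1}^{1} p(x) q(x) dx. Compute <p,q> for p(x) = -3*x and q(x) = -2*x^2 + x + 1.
<p,q> = -2

Expand the product: p(x)·q(x) = 6*x^3 - 3*x^2 - 3*x.
∫_{-1}^{1} of each monomial x^k gives [2/(k+1) if k even, 0 if k odd]. Integrating term-by-term (or equivalently evaluating the antiderivative F(x) = 3*x^4/2 - x^3 - 3*x^2/2 at the endpoints):
  F(1) − F(−1) = -1 − (1) = -2.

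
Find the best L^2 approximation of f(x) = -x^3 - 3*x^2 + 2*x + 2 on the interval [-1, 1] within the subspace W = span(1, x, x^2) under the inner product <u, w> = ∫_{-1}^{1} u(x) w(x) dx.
g(x) = -3*x^2 + 7*x/5 + 2

The best approximation g ∈ W is the orthogonal projection of f onto W. Writing g = a_0 + a_1 x + a_2 x^2, the coefficients solve the normal equations G · a = b where
  G_{ij} = <φ_i, φ_j> and b_i = <f, φ_i>, with φ_0 = 1, φ_1 = x, φ_2 = x^2.
G =
  [2, 0, 2/3]
  [0, 2/3, 0]
  [2/3, 0, 2/5],
b = (2, 14/15, 2/15).
Solving gives a_0 = 2, a_1 = 7/5, a_2 = -3, so
  g(x) = -3*x^2 + 7*x/5 + 2.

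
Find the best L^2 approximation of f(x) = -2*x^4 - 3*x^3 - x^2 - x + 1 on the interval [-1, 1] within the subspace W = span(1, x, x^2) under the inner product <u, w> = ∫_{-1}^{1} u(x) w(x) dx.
g(x) = -19*x^2/7 - 14*x/5 + 41/35

The best approximation g ∈ W is the orthogonal projection of f onto W. Writing g = a_0 + a_1 x + a_2 x^2, the coefficients solve the normal equations G · a = b where
  G_{ij} = <φ_i, φ_j> and b_i = <f, φ_i>, with φ_0 = 1, φ_1 = x, φ_2 = x^2.
G =
  [2, 0, 2/3]
  [0, 2/3, 0]
  [2/3, 0, 2/5],
b = (8/15, -28/15, -32/105).
Solving gives a_0 = 41/35, a_1 = -14/5, a_2 = -19/7, so
  g(x) = -19*x^2/7 - 14*x/5 + 41/35.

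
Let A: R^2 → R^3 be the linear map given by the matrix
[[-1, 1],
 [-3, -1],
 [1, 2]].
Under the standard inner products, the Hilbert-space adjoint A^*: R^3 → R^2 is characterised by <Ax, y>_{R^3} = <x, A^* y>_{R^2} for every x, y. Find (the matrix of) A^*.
A^* = A^T =
[[-1, -3, 1],
 [1, -1, 2]]

For real matrices with standard dot products, the defining identity <Ax, y> = <x, A^* y> gives (Ax)^T y = x^T (A^*) y, i.e. x^T A^T y = x^T (A^*) y. Since this holds for all x, y, we must have A^* = A^T. Therefore
A^* =
[[-1, -3, 1],
 [1, -1, 2]].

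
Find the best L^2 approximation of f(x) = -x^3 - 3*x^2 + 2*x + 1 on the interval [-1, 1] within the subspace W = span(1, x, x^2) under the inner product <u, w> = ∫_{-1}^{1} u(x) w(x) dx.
g(x) = -3*x^2 + 7*x/5 + 1

The best approximation g ∈ W is the orthogonal projection of f onto W. Writing g = a_0 + a_1 x + a_2 x^2, the coefficients solve the normal equations G · a = b where
  G_{ij} = <φ_i, φ_j> and b_i = <f, φ_i>, with φ_0 = 1, φ_1 = x, φ_2 = x^2.
G =
  [2, 0, 2/3]
  [0, 2/3, 0]
  [2/3, 0, 2/5],
b = (0, 14/15, -8/15).
Solving gives a_0 = 1, a_1 = 7/5, a_2 = -3, so
  g(x) = -3*x^2 + 7*x/5 + 1.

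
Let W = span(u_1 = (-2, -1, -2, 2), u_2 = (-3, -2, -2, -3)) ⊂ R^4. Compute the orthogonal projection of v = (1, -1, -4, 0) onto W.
proj_W(v) = (-427/302, -119/151, -189/151, 133/302)

Set up U = [u_1 | ... | u_2] ∈ R^(4×2). The projector onto W = col(U) is P = U (U^T U)^(-1) U^T.
Compute U^T U =
  [13, 6]
  [6, 26],
and U^T v = (7, 7).
Solve U^T U · c = U^T v for the coefficients: c = (70/151, 49/302). The projection is proj_W(v) = U c.
Check: (v - proj_W(v)) · u_1 = 0  (should be 0).
Check: (v - proj_W(v)) · u_2 = 0  (should be 0).
Result: proj_W(v) = (-427/302, -119/151, -189/151, 133/302).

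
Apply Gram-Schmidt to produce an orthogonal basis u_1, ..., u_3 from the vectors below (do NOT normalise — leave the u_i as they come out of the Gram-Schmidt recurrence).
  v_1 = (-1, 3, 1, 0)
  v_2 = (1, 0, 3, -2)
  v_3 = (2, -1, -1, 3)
Orthogonal basis:
  u_1 = (-1, 3, 1, 0)
  u_2 = (13/11, -6/11, 31/11, -2)
  u_3 = (59/30, 2/5, 23/30, 32/15)

Apply the Gram-Schmidt recurrence
  u_1 = v_1
  u_i = v_i − Σ_{j<i} ((v_i · u_j) / (u_j · u_j)) · u_j.

Step by step this gives:
  u_1 = (-1, 3, 1, 0)
  u_2 = (13/11, -6/11, 31/11, -2)
  u_3 = (59/30, 2/5, 23/30, 32/15)

Orthogonality check:
  u_2 · u_1 = 0 (should be 0)
  u_3 · u_1 = 0 (should be 0)
  u_3 · u_2 = 0 (should be 0)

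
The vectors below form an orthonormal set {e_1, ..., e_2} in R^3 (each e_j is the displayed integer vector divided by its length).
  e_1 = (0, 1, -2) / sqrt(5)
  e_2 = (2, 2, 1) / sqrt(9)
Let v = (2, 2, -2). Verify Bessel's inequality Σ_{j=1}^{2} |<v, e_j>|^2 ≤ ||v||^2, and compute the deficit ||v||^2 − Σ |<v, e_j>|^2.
Σ |<v, e_j>|^2 = 56/5; ||v||^2 = 12; deficit = 4/5

Write each e_j = u_j / sqrt(<u_j, u_j>) where u_j is the displayed integer vector. Then <v, e_j> = <v, u_j> / sqrt(<u_j, u_j>), so |<v, e_j>|^2 = <v, u_j>^2 / <u_j, u_j>.
Coefficients: <v, e_1> = 6/sqrt(5), <v, e_2> = 6/sqrt(9).
Square and sum: Σ |<v, e_j>|^2 = 56/5.
Compute ||v||^2 = v·v = 12.
Deficit = 12 − 56/5 = 4/5 ≥ 0, confirming Bessel's inequality. (The deficit equals ||v − Σ <v,e_j> e_j||^2, the squared distance from v to span{e_j}.)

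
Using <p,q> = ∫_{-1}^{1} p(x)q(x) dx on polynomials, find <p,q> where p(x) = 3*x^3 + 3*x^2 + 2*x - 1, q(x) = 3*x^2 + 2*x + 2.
<p,q> = 20/3

Expand the product: p(x)·q(x) = 9*x^5 + 15*x^4 + 18*x^3 + 7*x^2 + 2*x - 2.
∫_{-1}^{1} of each monomial x^k gives [2/(k+1) if k even, 0 if k odd]. Integrating term-by-term (or equivalently evaluating the antiderivative F(x) = 3*x^6/2 + 3*x^5 + 9*x^4/2 + 7*x^3/3 + x^2 - 2*x at the endpoints):
  F(1) − F(−1) = 31/3 − (11/3) = 20/3.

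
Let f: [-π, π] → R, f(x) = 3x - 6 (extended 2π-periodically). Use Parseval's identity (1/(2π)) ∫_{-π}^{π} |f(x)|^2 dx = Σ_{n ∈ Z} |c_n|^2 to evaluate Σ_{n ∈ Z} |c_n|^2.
Σ |c_n|^2 = 3π^2 + 36

Expand and integrate term by term over [-π, π]:
  ∫ (3x)^2 dx = 9·(2π^3/3); ∫ 2·3·(-6)·x dx = 0 (odd integrand); ∫ (-6)^2 dx = 36·2π.
So (1/(2π)) ∫_{-π}^{π} (3x - 6)^2 dx = 9π^2/3 + 36 = 3π^2 + 36.
Parseval ⇒ Σ |c_n|^2 = 3π^2 + 36.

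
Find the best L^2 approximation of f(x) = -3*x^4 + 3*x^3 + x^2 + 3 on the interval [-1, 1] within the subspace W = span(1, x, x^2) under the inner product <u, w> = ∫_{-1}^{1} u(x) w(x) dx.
g(x) = -11*x^2/7 + 9*x/5 + 114/35

The best approximation g ∈ W is the orthogonal projection of f onto W. Writing g = a_0 + a_1 x + a_2 x^2, the coefficients solve the normal equations G · a = b where
  G_{ij} = <φ_i, φ_j> and b_i = <f, φ_i>, with φ_0 = 1, φ_1 = x, φ_2 = x^2.
G =
  [2, 0, 2/3]
  [0, 2/3, 0]
  [2/3, 0, 2/5],
b = (82/15, 6/5, 54/35).
Solving gives a_0 = 114/35, a_1 = 9/5, a_2 = -11/7, so
  g(x) = -11*x^2/7 + 9*x/5 + 114/35.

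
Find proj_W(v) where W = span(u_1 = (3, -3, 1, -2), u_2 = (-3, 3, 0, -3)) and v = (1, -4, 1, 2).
proj_W(v) = (137/53, -137/53, 8/53, 97/53)

Set up U = [u_1 | ... | u_2] ∈ R^(4×2). The projector onto W = col(U) is P = U (U^T U)^(-1) U^T.
Compute U^T U =
  [23, -12]
  [-12, 27],
and U^T v = (12, -21).
Solve U^T U · c = U^T v for the coefficients: c = (8/53, -113/159). The projection is proj_W(v) = U c.
Check: (v - proj_W(v)) · u_1 = 0  (should be 0).
Check: (v - proj_W(v)) · u_2 = 0  (should be 0).
Result: proj_W(v) = (137/53, -137/53, 8/53, 97/53).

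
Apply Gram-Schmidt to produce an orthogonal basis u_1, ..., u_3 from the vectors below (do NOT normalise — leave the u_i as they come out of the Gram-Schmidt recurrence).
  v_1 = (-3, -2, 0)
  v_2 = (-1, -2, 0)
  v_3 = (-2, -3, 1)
Orthogonal basis:
  u_1 = (-3, -2, 0)
  u_2 = (8/13, -12/13, 0)
  u_3 = (0, 0, 1)

Apply the Gram-Schmidt recurrence
  u_1 = v_1
  u_i = v_i − Σ_{j<i} ((v_i · u_j) / (u_j · u_j)) · u_j.

Step by step this gives:
  u_1 = (-3, -2, 0)
  u_2 = (8/13, -12/13, 0)
  u_3 = (0, 0, 1)

Orthogonality check:
  u_2 · u_1 = 0 (should be 0)
  u_3 · u_1 = 0 (should be 0)
  u_3 · u_2 = 0 (should be 0)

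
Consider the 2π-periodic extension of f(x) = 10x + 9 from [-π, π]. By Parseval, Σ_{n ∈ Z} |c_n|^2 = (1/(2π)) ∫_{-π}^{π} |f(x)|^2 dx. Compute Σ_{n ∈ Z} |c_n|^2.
Σ |c_n|^2 = 100π^2/3 + 81

Expand and integrate term by term over [-π, π]:
  ∫ (10x)^2 dx = 100·(2π^3/3); ∫ 2·10·(9)·x dx = 0 (odd integrand); ∫ 9^2 dx = 81·2π.
So (1/(2π)) ∫_{-π}^{π} (10x + 9)^2 dx = 100π^2/3 + 81 = 100π^2/3 + 81.
Parseval ⇒ Σ |c_n|^2 = 100π^2/3 + 81.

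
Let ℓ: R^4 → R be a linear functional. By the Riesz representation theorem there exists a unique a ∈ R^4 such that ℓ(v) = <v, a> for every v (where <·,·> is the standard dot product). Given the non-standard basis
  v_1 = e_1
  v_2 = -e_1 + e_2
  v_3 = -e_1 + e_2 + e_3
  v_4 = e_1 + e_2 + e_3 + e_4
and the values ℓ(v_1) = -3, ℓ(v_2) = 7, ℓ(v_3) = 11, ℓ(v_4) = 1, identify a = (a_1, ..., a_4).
a = (-3, 4, 4, -4)

Write a = (a_1, ..., a_4) in the standard basis. For each basis vector v_i, ℓ(v_i) = <v_i, a> is a linear equation in the a_j's. Collect the n equations into a matrix system V a = ℓ, where row i of V is v_i (expressed in the standard basis). Since V is invertible (lower-triangular with 1s on the diagonal, up to permutation), solve by back-substitution:
  V =
[[1, 0, 0, 0],
 [-1, 1, 0, 0],
 [-1, 1, 1, 0],
 [1, 1, 1, 1]]
  V a = (-3, 7, 11, 1)
Solving gives a = (-3, 4, 4, -4).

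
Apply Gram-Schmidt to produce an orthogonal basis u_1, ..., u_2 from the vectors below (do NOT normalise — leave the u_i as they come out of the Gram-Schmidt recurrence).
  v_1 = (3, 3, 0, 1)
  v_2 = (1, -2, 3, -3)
Orthogonal basis:
  u_1 = (3, 3, 0, 1)
  u_2 = (37/19, -20/19, 3, -51/19)

Apply the Gram-Schmidt recurrence
  u_1 = v_1
  u_i = v_i − Σ_{j<i} ((v_i · u_j) / (u_j · u_j)) · u_j.

Step by step this gives:
  u_1 = (3, 3, 0, 1)
  u_2 = (37/19, -20/19, 3, -51/19)

Orthogonality check:
  u_2 · u_1 = 0 (should be 0)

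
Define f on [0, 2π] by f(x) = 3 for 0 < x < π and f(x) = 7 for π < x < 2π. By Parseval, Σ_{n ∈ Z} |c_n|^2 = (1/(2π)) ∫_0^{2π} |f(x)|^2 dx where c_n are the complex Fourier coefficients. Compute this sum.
Σ |c_n|^2 = 29

Parseval equates the L^2 energy of f (normalised by 1/(2π)) with the ℓ^2 sum of its Fourier coefficients: (1/(2π)) ∫_0^{2π} |f|^2 = Σ |c_n|^2.
Compute the left side: (1/(2π)) [∫_0^π 3^2 dx + ∫_π^{2π} 7^2 dx] = (1/(2π)) · (9π + 49π) = (9 + 49)/2 = 29.
So Σ_{n ∈ Z} |c_n|^2 = 29.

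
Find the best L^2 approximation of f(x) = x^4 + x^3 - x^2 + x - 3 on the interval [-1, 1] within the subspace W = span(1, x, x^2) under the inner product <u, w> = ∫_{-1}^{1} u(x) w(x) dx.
g(x) = -x^2/7 + 8*x/5 - 108/35

The best approximation g ∈ W is the orthogonal projection of f onto W. Writing g = a_0 + a_1 x + a_2 x^2, the coefficients solve the normal equations G · a = b where
  G_{ij} = <φ_i, φ_j> and b_i = <f, φ_i>, with φ_0 = 1, φ_1 = x, φ_2 = x^2.
G =
  [2, 0, 2/3]
  [0, 2/3, 0]
  [2/3, 0, 2/5],
b = (-94/15, 16/15, -74/35).
Solving gives a_0 = -108/35, a_1 = 8/5, a_2 = -1/7, so
  g(x) = -x^2/7 + 8*x/5 - 108/35.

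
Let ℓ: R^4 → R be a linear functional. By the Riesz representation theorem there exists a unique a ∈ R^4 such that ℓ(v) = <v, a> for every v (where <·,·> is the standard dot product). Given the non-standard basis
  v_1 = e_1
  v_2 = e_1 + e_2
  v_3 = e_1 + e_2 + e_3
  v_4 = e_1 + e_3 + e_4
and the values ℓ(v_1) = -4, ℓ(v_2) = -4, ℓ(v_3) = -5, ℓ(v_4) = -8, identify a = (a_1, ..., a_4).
a = (-4, 0, -1, -3)

Write a = (a_1, ..., a_4) in the standard basis. For each basis vector v_i, ℓ(v_i) = <v_i, a> is a linear equation in the a_j's. Collect the n equations into a matrix system V a = ℓ, where row i of V is v_i (expressed in the standard basis). Since V is invertible (lower-triangular with 1s on the diagonal, up to permutation), solve by back-substitution:
  V =
[[1, 0, 0, 0],
 [1, 1, 0, 0],
 [1, 1, 1, 0],
 [1, 0, 1, 1]]
  V a = (-4, -4, -5, -8)
Solving gives a = (-4, 0, -1, -3).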